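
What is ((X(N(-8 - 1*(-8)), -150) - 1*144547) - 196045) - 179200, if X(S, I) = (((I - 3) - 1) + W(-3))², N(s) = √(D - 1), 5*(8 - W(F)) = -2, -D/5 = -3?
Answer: -12464816/25 ≈ -4.9859e+5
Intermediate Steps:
D = 15 (D = -5*(-3) = 15)
W(F) = 42/5 (W(F) = 8 - ⅕*(-2) = 8 + ⅖ = 42/5)
N(s) = √14 (N(s) = √(15 - 1) = √14)
X(S, I) = (22/5 + I)² (X(S, I) = (((I - 3) - 1) + 42/5)² = (((-3 + I) - 1) + 42/5)² = ((-4 + I) + 42/5)² = (22/5 + I)²)
((X(N(-8 - 1*(-8)), -150) - 1*144547) - 196045) - 179200 = (((22 + 5*(-150))²/25 - 1*144547) - 196045) - 179200 = (((22 - 750)²/25 - 144547) - 196045) - 179200 = (((1/25)*(-728)² - 144547) - 196045) - 179200 = (((1/25)*529984 - 144547) - 196045) - 179200 = ((529984/25 - 144547) - 196045) - 179200 = (-3083691/25 - 196045) - 179200 = -7984816/25 - 179200 = -12464816/25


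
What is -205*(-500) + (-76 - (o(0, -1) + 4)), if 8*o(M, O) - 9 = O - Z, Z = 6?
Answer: 409679/4 ≈ 1.0242e+5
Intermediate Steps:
o(M, O) = 3/8 + O/8 (o(M, O) = 9/8 + (O - 1*6)/8 = 9/8 + (O - 6)/8 = 9/8 + (-6 + O)/8 = 9/8 + (-¾ + O/8) = 3/8 + O/8)
-205*(-500) + (-76 - (o(0, -1) + 4)) = -205*(-500) + (-76 - ((3/8 + (⅛)*(-1)) + 4)) = 102500 + (-76 - ((3/8 - ⅛) + 4)) = 102500 + (-76 - (¼ + 4)) = 102500 + (-76 - 17/4) = 102500 - 321/4 = 409679/4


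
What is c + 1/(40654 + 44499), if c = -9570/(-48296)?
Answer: 407481253/2056274644 ≈ 0.19816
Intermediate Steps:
c = 4785/24148 (c = -9570*(-1/48296) = 4785/24148 ≈ 0.19815)
c + 1/(40654 + 44499) = 4785/24148 + 1/(40654 + 44499) = 4785/24148 + 1/85153 = 407481253/2056274644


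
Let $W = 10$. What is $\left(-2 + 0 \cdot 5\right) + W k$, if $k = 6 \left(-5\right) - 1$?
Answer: $-312$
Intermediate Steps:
$k = -31$ ($k = -30 - 1 = -31$)
$\left(-2 + 0 \cdot 5\right) + W k = \left(-2 + 0 \cdot 5\right) + 10 \left(-31\right) = \left(-2 + 0\right) - 310 = -2 - 310 = -312$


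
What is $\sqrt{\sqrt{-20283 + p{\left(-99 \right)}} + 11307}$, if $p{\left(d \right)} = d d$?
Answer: $\sqrt{11307 + i \sqrt{10482}} \approx 106.34 + 0.4814 i$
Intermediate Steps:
$p{\left(d \right)} = d^{2}$
$\sqrt{\sqrt{-20283 + p{\left(-99 \right)}} + 11307} = \sqrt{\sqrt{-20283 + \left(-99\right)^{2}} + 11307} = \sqrt{\sqrt{-20283 + 9801} + 11307} = \sqrt{\sqrt{-10482} + 11307} = \sqrt{i \sqrt{10482} + 11307} = \sqrt{11307 + i \sqrt{10482}}$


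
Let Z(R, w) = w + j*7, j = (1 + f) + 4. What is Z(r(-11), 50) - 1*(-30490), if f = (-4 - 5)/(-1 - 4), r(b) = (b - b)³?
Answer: 152938/5 ≈ 30588.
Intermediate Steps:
r(b) = 0 (r(b) = 0³ = 0)
f = 9/5 (f = -9/(-5) = -9*(-⅕) = 9/5 ≈ 1.8000)
j = 34/5 (j = (1 + 9/5) + 4 = 14/5 + 4 = 34/5 ≈ 6.8000)
Z(R, w) = 238/5 + w (Z(R, w) = w + (34/5)*7 = w + 238/5 = 238/5 + w)
Z(r(-11), 50) - 1*(-30490) = (238/5 + 50) - 1*(-30490) = 488/5 + 30490 = 152938/5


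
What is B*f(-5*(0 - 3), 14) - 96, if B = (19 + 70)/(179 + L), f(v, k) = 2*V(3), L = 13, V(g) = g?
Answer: -2983/32 ≈ -93.219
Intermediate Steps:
f(v, k) = 6 (f(v, k) = 2*3 = 6)
B = 89/192 (B = (19 + 70)/(179 + 13) = 89/192 ≈ 0.46354)
B*f(-5*(0 - 3), 14) - 96 = (89/192)*6 - 96 = 89/32 - 96 = -2983/32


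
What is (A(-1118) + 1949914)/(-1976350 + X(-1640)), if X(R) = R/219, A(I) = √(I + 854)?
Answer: -213515583/216411145 - 219*I*√66/216411145 ≈ -0.98662 - 8.2212e-6*I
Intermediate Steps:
A(I) = √(854 + I)
X(R) = R/219 (X(R) = R*(1/219) = R/219)
(A(-1118) + 1949914)/(-1976350 + X(-1640)) = (√(854 - 1118) + 1949914)/(-1976350 + (1/219)*(-1640)) = (√(-264) + 1949914)/(-1976350 - 1640/219) = (2*I*√66 + 1949914)/(-432822290/219) = (1949914 + 2*I*√66)*(-219/432822290) = -213515583/216411145 - 219*I*√66/216411145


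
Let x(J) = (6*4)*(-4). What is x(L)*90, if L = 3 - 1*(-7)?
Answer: -8640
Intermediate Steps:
L = 10 (L = 3 + 7 = 10)
x(J) = -96 (x(J) = 24*(-4) = -96)
x(L)*90 = -96*90 = -8640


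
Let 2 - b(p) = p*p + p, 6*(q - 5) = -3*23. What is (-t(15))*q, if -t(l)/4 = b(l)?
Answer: 6188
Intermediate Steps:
q = -13/2 (q = 5 + (-3*23)/6 = 5 + (⅙)*(-69) = 5 - 23/2 = -13/2 ≈ -6.5000)
b(p) = 2 - p - p² (b(p) = 2 - (p*p + p) = 2 - (p² + p) = 2 - (p + p²) = 2 + (-p - p²) = 2 - p - p²)
t(l) = -8 + 4*l + 4*l² (t(l) = -4*(2 - l - l²) = -8 + 4*l + 4*l²)
(-t(15))*q = -(-8 + 4*15 + 4*15²)*(-13/2) = -(-8 + 60 + 4*225)*(-13/2) = -(-8 + 60 + 900)*(-13/2) = -1*952*(-13/2) = -952*(-13/2) = 6188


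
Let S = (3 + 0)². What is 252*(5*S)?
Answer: 11340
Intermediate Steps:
S = 9 (S = 3² = 9)
252*(5*S) = 252*(5*9) = 252*45 = 11340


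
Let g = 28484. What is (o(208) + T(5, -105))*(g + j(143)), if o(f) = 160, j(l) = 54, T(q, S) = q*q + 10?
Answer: 5564910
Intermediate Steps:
T(q, S) = 10 + q² (T(q, S) = q² + 10 = 10 + q²)
(o(208) + T(5, -105))*(g + j(143)) = (160 + (10 + 5²))*(28484 + 54) = (160 + (10 + 25))*28538 = (160 + 35)*28538 = 195*28538 = 5564910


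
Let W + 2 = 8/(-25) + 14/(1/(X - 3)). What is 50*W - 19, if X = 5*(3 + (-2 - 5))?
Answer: -16235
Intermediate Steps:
X = -20 (X = 5*(3 - 7) = 5*(-4) = -20)
W = -8108/25 (W = -2 + (8/(-25) + 14/(1/(-20 - 3))) = -2 + (8*(-1/25) + 14/(1/(-23))) = -2 + (-8/25 + 14/(-1/23)) = -2 + (-8/25 + 14*(-23)) = -2 + (-8/25 - 322) = -2 - 8058/25 = -8108/25 ≈ -324.32)
50*W - 19 = 50*(-8108/25) - 19 = -16216 - 19 = -16235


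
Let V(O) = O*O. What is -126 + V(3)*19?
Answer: 45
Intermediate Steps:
V(O) = O**2
-126 + V(3)*19 = -126 + 3**2*19 = -126 + 9*19 = -126 + 171 = 45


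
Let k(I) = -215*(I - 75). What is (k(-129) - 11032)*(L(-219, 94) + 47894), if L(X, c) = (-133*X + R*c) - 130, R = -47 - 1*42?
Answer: 2249538700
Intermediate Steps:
R = -89 (R = -47 - 42 = -89)
k(I) = 16125 - 215*I (k(I) = -215*(-75 + I) = 16125 - 215*I)
L(X, c) = -130 - 133*X - 89*c (L(X, c) = (-133*X - 89*c) - 130 = -130 - 133*X - 89*c)
(k(-129) - 11032)*(L(-219, 94) + 47894) = ((16125 - 215*(-129)) - 11032)*((-130 - 133*(-219) - 89*94) + 47894) = ((16125 + 27735) - 11032)*((-130 + 29127 - 8366) + 47894) = (43860 - 11032)*(20631 + 47894) = 32828*68525 = 2249538700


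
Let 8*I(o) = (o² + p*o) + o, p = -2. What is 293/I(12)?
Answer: 586/33 ≈ 17.758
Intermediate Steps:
I(o) = -o/8 + o²/8 (I(o) = ((o² - 2*o) + o)/8 = (o² - o)/8 = -o/8 + o²/8)
293/I(12) = 293/(((⅛)*12*(-1 + 12))) = 293/(((⅛)*12*11)) = 293/(33/2) = 293*(2/33) = 586/33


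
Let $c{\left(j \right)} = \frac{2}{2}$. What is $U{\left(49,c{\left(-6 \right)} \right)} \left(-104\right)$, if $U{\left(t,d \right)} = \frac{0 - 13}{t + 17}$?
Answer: $\frac{676}{33} \approx 20.485$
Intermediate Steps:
$c{\left(j \right)} = 1$ ($c{\left(j \right)} = 2 \cdot \frac{1}{2} = 1$)
$U{\left(t,d \right)} = - \frac{13}{17 + t}$
$U{\left(49,c{\left(-6 \right)} \right)} \left(-104\right) = - \frac{13}{17 + 49} \left(-104\right) = - \frac{13}{66} \left(-104\right) = \left(-13\right) \frac{1}{66} \left(-104\right) = \left(- \frac{13}{66}\right) \left(-104\right) = \frac{676}{33}$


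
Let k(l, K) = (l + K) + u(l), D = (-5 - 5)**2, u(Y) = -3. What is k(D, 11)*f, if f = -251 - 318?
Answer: -61452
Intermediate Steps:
D = 100 (D = (-10)**2 = 100)
k(l, K) = -3 + K + l (k(l, K) = (l + K) - 3 = (K + l) - 3 = -3 + K + l)
f = -569
k(D, 11)*f = (-3 + 11 + 100)*(-569) = 108*(-569) = -61452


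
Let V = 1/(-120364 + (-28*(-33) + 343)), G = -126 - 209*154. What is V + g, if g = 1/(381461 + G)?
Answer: -76684/13860866151 ≈ -5.5324e-6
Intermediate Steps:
G = -32312 (G = -126 - 32186 = -32312)
g = 1/349149 (g = 1/(381461 - 32312) = 1/349149 ≈ 2.8641e-6)
V = -1/119097 (V = 1/(-120364 + (924 + 343)) = 1/(-120364 + 1267) = 1/(-119097) = -1/119097 ≈ -8.3965e-6)
V + g = -1/119097 + 1/349149 = -76684/13860866151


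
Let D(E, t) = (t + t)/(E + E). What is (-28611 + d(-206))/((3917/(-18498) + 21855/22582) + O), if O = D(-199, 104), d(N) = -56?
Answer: -595747885662447/4851282040 ≈ -1.2280e+5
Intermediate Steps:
D(E, t) = t/E (D(E, t) = (2*t)/((2*E)) = (2*t)*(1/(2*E)) = t/E)
O = -104/199 (O = 104/(-199) = 104*(-1/199) = -104/199 ≈ -0.52261)
(-28611 + d(-206))/((3917/(-18498) + 21855/22582) + O) = (-28611 - 56)/((3917/(-18498) + 21855/22582) - 104/199) = -28667/((3917*(-1/18498) + 21855*(1/22582)) - 104/199) = -28667/((-3917/18498 + 21855/22582) - 104/199) = -28667/(78955024/104430459 - 104/199) = -28667/4851282040/20781661341 = -28667*20781661341/4851282040 = -595747885662447/4851282040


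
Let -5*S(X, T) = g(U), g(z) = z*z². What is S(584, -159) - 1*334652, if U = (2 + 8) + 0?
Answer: -334852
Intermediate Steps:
U = 10 (U = 10 + 0 = 10)
g(z) = z³
S(X, T) = -200 (S(X, T) = -⅕*10³ = -⅕*1000 = -200)
S(584, -159) - 1*334652 = -200 - 1*334652 = -200 - 334652 = -334852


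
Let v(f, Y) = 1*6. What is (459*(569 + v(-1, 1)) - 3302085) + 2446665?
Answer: -591495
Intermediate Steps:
v(f, Y) = 6
(459*(569 + v(-1, 1)) - 3302085) + 2446665 = (459*(569 + 6) - 3302085) + 2446665 = (459*575 - 3302085) + 2446665 = (263925 - 3302085) + 2446665 = -3038160 + 2446665 = -591495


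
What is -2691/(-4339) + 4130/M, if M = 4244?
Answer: 14670337/9207358 ≈ 1.5933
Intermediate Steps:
-2691/(-4339) + 4130/M = -2691/(-4339) + 4130/4244 = -2691*(-1/4339) + 4130*(1/4244) = 2691/4339 + 2065/2122 = 14670337/9207358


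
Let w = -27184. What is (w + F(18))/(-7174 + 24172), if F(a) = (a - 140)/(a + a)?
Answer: -489373/305964 ≈ -1.5994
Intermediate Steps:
F(a) = (-140 + a)/(2*a) (F(a) = (-140 + a)/((2*a)) = (-140 + a)*(1/(2*a)) = (-140 + a)/(2*a))
(w + F(18))/(-7174 + 24172) = (-27184 + (½)*(-140 + 18)/18)/(-7174 + 24172) = (-27184 + (½)*(1/18)*(-122))/16998 = (-27184 - 61/18)*(1/16998) = -489373/18*1/16998 = -489373/305964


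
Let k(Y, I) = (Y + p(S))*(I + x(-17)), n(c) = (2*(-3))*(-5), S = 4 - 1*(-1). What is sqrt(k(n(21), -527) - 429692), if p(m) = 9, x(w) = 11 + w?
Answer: I*sqrt(450479) ≈ 671.18*I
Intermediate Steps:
S = 5 (S = 4 + 1 = 5)
n(c) = 30 (n(c) = -6*(-5) = 30)
k(Y, I) = (-6 + I)*(9 + Y) (k(Y, I) = (Y + 9)*(I + (11 - 17)) = (9 + Y)*(I - 6) = (9 + Y)*(-6 + I) = (-6 + I)*(9 + Y))
sqrt(k(n(21), -527) - 429692) = sqrt((-54 - 6*30 + 9*(-527) - 527*30) - 429692) = sqrt((-54 - 180 - 4743 - 15810) - 429692) = sqrt(-20787 - 429692) = sqrt(-450479) = I*sqrt(450479)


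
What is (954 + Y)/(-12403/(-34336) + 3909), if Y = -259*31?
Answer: -242927200/134231827 ≈ -1.8098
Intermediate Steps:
Y = -8029
(954 + Y)/(-12403/(-34336) + 3909) = (954 - 8029)/(-12403/(-34336) + 3909) = -7075/(-12403*(-1/34336) + 3909) = -7075/(12403/34336 + 3909) = -7075/134231827/34336 = -7075*34336/134231827 = -242927200/134231827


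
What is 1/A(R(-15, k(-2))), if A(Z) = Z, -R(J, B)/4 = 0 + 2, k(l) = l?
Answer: -⅛ ≈ -0.12500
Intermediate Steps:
R(J, B) = -8 (R(J, B) = -4*(0 + 2) = -4*2 = -8)
1/A(R(-15, k(-2))) = 1/(-8) = -⅛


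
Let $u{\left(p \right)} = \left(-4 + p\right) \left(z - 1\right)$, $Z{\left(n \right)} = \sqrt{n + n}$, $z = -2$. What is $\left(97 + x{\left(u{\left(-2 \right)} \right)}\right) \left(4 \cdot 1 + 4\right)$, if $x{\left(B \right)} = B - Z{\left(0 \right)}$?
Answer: $920$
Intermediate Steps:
$Z{\left(n \right)} = \sqrt{2} \sqrt{n}$ ($Z{\left(n \right)} = \sqrt{2 n} = \sqrt{2} \sqrt{n}$)
$u{\left(p \right)} = 12 - 3 p$ ($u{\left(p \right)} = \left(-4 + p\right) \left(-2 - 1\right) = \left(-4 + p\right) \left(-3\right) = 12 - 3 p$)
$x{\left(B \right)} = B$ ($x{\left(B \right)} = B - \sqrt{2} \sqrt{0} = B - \sqrt{2} \cdot 0 = B - 0 = B + 0 = B$)
$\left(97 + x{\left(u{\left(-2 \right)} \right)}\right) \left(4 \cdot 1 + 4\right) = \left(97 + \left(12 - -6\right)\right) \left(4 \cdot 1 + 4\right) = \left(97 + \left(12 + 6\right)\right) \left(4 + 4\right) = \left(97 + 18\right) 8 = 115 \cdot 8 = 920$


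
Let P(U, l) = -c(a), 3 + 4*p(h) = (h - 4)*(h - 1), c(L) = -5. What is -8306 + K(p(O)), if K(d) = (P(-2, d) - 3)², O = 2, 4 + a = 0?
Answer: -8302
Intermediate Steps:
a = -4 (a = -4 + 0 = -4)
p(h) = -¾ + (-1 + h)*(-4 + h)/4 (p(h) = -¾ + ((h - 4)*(h - 1))/4 = -¾ + ((-4 + h)*(-1 + h))/4 = -¾ + ((-1 + h)*(-4 + h))/4 = -¾ + (-1 + h)*(-4 + h)/4)
P(U, l) = 5 (P(U, l) = -1*(-5) = 5)
K(d) = 4 (K(d) = (5 - 3)² = 2² = 4)
-8306 + K(p(O)) = -8306 + 4 = -8302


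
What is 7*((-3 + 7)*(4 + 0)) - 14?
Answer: 98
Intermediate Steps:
7*((-3 + 7)*(4 + 0)) - 14 = 7*(4*4) - 14 = 7*16 - 14 = 112 - 14 = 98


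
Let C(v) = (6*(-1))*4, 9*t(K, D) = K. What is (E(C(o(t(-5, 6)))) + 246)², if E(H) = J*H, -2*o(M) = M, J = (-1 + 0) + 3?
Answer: 39204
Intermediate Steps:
t(K, D) = K/9
J = 2 (J = -1 + 3 = 2)
o(M) = -M/2
C(v) = -24 (C(v) = -6*4 = -24)
E(H) = 2*H
(E(C(o(t(-5, 6)))) + 246)² = (2*(-24) + 246)² = (-48 + 246)² = 198² = 39204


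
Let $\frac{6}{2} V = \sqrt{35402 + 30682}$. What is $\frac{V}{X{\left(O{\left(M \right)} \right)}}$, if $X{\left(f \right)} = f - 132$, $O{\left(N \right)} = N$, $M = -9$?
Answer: $- \frac{2 \sqrt{16521}}{423} \approx -0.60773$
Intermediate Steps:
$X{\left(f \right)} = -132 + f$ ($X{\left(f \right)} = f - 132 = -132 + f$)
$V = \frac{2 \sqrt{16521}}{3}$ ($V = \frac{\sqrt{35402 + 30682}}{3} = \frac{\sqrt{66084}}{3} = \frac{2 \sqrt{16521}}{3} \approx 85.689$)
$\frac{V}{X{\left(O{\left(M \right)} \right)}} = \frac{\frac{2}{3} \sqrt{16521}}{-132 - 9} = \frac{\frac{2}{3} \sqrt{16521}}{-141} = \frac{2 \sqrt{16521}}{3} \left(- \frac{1}{141}\right) = - \frac{2 \sqrt{16521}}{423}$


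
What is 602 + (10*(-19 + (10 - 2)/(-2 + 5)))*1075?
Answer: -524944/3 ≈ -1.7498e+5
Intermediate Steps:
602 + (10*(-19 + (10 - 2)/(-2 + 5)))*1075 = 602 + (10*(-19 + 8/3))*1075 = 602 + (10*(-49/3))*1075 = 602 - 490/3*1075 = 602 - 526750/3 = -524944/3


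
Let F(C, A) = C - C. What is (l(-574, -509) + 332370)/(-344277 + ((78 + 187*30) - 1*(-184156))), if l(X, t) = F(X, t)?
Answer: -332370/154433 ≈ -2.1522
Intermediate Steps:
F(C, A) = 0
l(X, t) = 0
(l(-574, -509) + 332370)/(-344277 + ((78 + 187*30) - 1*(-184156))) = (0 + 332370)/(-344277 + ((78 + 187*30) - 1*(-184156))) = 332370/(-344277 + ((78 + 5610) + 184156)) = 332370/(-344277 + (5688 + 184156)) = 332370/(-344277 + 189844) = 332370/(-154433) = 332370*(-1/154433) = -332370/154433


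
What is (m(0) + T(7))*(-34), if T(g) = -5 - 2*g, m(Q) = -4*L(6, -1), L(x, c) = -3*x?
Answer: -1802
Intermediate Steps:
m(Q) = 72 (m(Q) = -(-12)*6 = -4*(-18) = 72)
(m(0) + T(7))*(-34) = (72 + (-5 - 2*7))*(-34) = (72 + (-5 - 14))*(-34) = (72 - 19)*(-34) = 53*(-34) = -1802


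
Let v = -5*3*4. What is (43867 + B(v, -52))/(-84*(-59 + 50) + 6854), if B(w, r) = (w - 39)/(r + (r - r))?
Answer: 2281183/395720 ≈ 5.7646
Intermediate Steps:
v = -60 (v = -15*4 = -60)
B(w, r) = (-39 + w)/r (B(w, r) = (-39 + w)/(r + 0) = (-39 + w)/r)
(43867 + B(v, -52))/(-84*(-59 + 50) + 6854) = (43867 + (-39 - 60)/(-52))/(-84*(-59 + 50) + 6854) = (43867 - 1/52*(-99))/(-84*(-9) + 6854) = (43867 + 99/52)/(756 + 6854) = (2281183/52)/7610 = (2281183/52)*(1/7610) = 2281183/395720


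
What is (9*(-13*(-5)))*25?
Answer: 14625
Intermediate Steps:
(9*(-13*(-5)))*25 = (9*65)*25 = 585*25 = 14625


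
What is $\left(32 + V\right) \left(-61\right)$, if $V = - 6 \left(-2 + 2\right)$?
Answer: $-1952$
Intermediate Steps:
$V = 0$ ($V = \left(-6\right) 0 = 0$)
$\left(32 + V\right) \left(-61\right) = \left(32 + 0\right) \left(-61\right) = 32 \left(-61\right) = -1952$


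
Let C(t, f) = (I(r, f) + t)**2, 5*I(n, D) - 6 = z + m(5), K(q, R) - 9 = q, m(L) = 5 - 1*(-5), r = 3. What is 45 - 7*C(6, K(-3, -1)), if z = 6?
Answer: -17803/25 ≈ -712.12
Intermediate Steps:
m(L) = 10 (m(L) = 5 + 5 = 10)
K(q, R) = 9 + q
I(n, D) = 22/5 (I(n, D) = 6/5 + (6 + 10)/5 = 6/5 + (1/5)*16 = 6/5 + 16/5 = 22/5)
C(t, f) = (22/5 + t)**2
45 - 7*C(6, K(-3, -1)) = 45 - 7*(22 + 5*6)**2/25 = 45 - 7*(22 + 30)**2/25 = 45 - 7*52**2/25 = 45 - 7*2704/25 = 45 - 18928/25 = -17803/25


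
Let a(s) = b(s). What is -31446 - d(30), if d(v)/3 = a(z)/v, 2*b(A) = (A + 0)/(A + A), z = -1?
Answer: -1257841/40 ≈ -31446.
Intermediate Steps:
b(A) = 1/4 (b(A) = ((A + 0)/(A + A))/2 = (A/((2*A)))/2 = (A*(1/(2*A)))/2 = (1/2)*(1/2) = 1/4)
a(s) = 1/4
d(v) = 3/(4*v) (d(v) = 3*(1/(4*v)) = 3/(4*v))
-31446 - d(30) = -31446 - 3/(4*30) = -31446 - 1*1/40 = -31446 - 1/40 = -1257841/40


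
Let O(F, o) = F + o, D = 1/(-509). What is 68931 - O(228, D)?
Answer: 34969828/509 ≈ 68703.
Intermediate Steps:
D = -1/509 ≈ -0.0019646
68931 - O(228, D) = 68931 - (228 - 1/509) = 68931 - 1*116051/509 = 68931 - 116051/509 = 34969828/509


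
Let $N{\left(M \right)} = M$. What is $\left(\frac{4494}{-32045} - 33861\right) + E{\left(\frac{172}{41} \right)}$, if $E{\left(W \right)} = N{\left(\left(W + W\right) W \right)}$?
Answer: $- \frac{1822123843199}{53867645} \approx -33826.0$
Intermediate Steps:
$E{\left(W \right)} = 2 W^{2}$ ($E{\left(W \right)} = \left(W + W\right) W = 2 W W = 2 W^{2}$)
$\left(\frac{4494}{-32045} - 33861\right) + E{\left(\frac{172}{41} \right)} = \left(\frac{4494}{-32045} - 33861\right) + 2 \left(\frac{172}{41}\right)^{2} = \left(4494 \left(- \frac{1}{32045}\right) - 33861\right) + 2 \left(172 \cdot \frac{1}{41}\right)^{2} = \left(- \frac{4494}{32045} - 33861\right) + 2 \left(\frac{172}{41}\right)^{2} = - \frac{1085080239}{32045} + 2 \cdot \frac{29584}{1681} = - \frac{1085080239}{32045} + \frac{59168}{1681} = - \frac{1822123843199}{53867645}$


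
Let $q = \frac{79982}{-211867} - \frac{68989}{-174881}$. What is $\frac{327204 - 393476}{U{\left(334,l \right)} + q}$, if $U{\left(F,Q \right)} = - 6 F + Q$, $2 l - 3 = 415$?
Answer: $\frac{153467366129434}{4156677272759} \approx 36.921$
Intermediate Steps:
$l = 209$ ($l = \frac{3}{2} + \frac{1}{2} \cdot 415 = \frac{3}{2} + \frac{415}{2} = 209$)
$q = \frac{629160321}{37051512827}$ ($q = 79982 \left(- \frac{1}{211867}\right) - - \frac{68989}{174881} = - \frac{79982}{211867} + \frac{68989}{174881} = \frac{629160321}{37051512827} \approx 0.016981$)
$U{\left(F,Q \right)} = Q - 6 F$
$\frac{327204 - 393476}{U{\left(334,l \right)} + q} = \frac{327204 - 393476}{\left(209 - 2004\right) + \frac{629160321}{37051512827}} = - \frac{66272}{\left(209 - 2004\right) + \frac{629160321}{37051512827}} = - \frac{66272}{-1795 + \frac{629160321}{37051512827}} = - \frac{66272}{- \frac{66506836364144}{37051512827}} = \left(-66272\right) \left(- \frac{37051512827}{66506836364144}\right) = \frac{153467366129434}{4156677272759}$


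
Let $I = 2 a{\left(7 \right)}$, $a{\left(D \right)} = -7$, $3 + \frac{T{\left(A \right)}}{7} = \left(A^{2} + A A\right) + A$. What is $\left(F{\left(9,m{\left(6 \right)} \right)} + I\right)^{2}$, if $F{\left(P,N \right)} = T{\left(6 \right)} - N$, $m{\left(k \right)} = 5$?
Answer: $256036$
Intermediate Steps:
$T{\left(A \right)} = -21 + 7 A + 14 A^{2}$ ($T{\left(A \right)} = -21 + 7 \left(\left(A^{2} + A A\right) + A\right) = -21 + 7 \left(\left(A^{2} + A^{2}\right) + A\right) = -21 + 7 \left(2 A^{2} + A\right) = -21 + 7 \left(A + 2 A^{2}\right) = -21 + \left(7 A + 14 A^{2}\right) = -21 + 7 A + 14 A^{2}$)
$F{\left(P,N \right)} = 525 - N$ ($F{\left(P,N \right)} = \left(-21 + 7 \cdot 6 + 14 \cdot 6^{2}\right) - N = \left(-21 + 42 + 14 \cdot 36\right) - N = \left(-21 + 42 + 504\right) - N = 525 - N$)
$I = -14$ ($I = 2 \left(-7\right) = -14$)
$\left(F{\left(9,m{\left(6 \right)} \right)} + I\right)^{2} = \left(\left(525 - 5\right) - 14\right)^{2} = \left(520 - 14\right)^{2} = 506^{2} = 256036$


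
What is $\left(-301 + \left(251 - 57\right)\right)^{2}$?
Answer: $11449$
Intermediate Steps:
$\left(-301 + \left(251 - 57\right)\right)^{2} = \left(-301 + 194\right)^{2} = \left(-107\right)^{2} = 11449$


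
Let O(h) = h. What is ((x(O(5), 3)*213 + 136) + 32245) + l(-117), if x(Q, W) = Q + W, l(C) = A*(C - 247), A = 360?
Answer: -96955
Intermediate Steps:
l(C) = -88920 + 360*C (l(C) = 360*(C - 247) = 360*(-247 + C) = -88920 + 360*C)
((x(O(5), 3)*213 + 136) + 32245) + l(-117) = (((5 + 3)*213 + 136) + 32245) + (-88920 + 360*(-117)) = ((8*213 + 136) + 32245) + (-88920 - 42120) = ((1704 + 136) + 32245) - 131040 = (1840 + 32245) - 131040 = 34085 - 131040 = -96955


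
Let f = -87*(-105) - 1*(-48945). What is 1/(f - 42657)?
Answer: 1/15423 ≈ 6.4838e-5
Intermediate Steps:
f = 58080 (f = 9135 + 48945 = 58080)
1/(f - 42657) = 1/(58080 - 42657) = 1/15423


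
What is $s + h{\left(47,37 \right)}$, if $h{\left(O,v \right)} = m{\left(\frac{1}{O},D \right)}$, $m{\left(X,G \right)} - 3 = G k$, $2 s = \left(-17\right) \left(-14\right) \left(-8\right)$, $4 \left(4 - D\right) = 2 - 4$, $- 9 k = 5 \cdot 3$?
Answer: $- \frac{1913}{2} \approx -956.5$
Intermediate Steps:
$k = - \frac{5}{3}$ ($k = - \frac{5 \cdot 3}{9} = \left(- \frac{1}{9}\right) 15 = - \frac{5}{3} \approx -1.6667$)
$D = \frac{9}{2}$ ($D = 4 - \frac{2 - 4}{4} = 4 - - \frac{1}{2} = 4 + \frac{1}{2} = \frac{9}{2} \approx 4.5$)
$s = -952$ ($s = \frac{\left(-17\right) \left(-14\right) \left(-8\right)}{2} = \frac{238 \left(-8\right)}{2} = \frac{1}{2} \left(-1904\right) = -952$)
$m{\left(X,G \right)} = 3 - \frac{5 G}{3}$ ($m{\left(X,G \right)} = 3 + G \left(- \frac{5}{3}\right) = 3 - \frac{5 G}{3}$)
$h{\left(O,v \right)} = - \frac{9}{2}$ ($h{\left(O,v \right)} = 3 - \frac{15}{2} = - \frac{9}{2}$)
$s + h{\left(47,37 \right)} = -952 - \frac{9}{2} = - \frac{1913}{2}$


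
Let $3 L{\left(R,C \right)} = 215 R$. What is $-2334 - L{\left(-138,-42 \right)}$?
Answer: $7556$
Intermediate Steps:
$L{\left(R,C \right)} = \frac{215 R}{3}$
$-2334 - L{\left(-138,-42 \right)} = -2334 - \frac{215}{3} \left(-138\right) = -2334 - -9890 = -2334 + 9890 = 7556$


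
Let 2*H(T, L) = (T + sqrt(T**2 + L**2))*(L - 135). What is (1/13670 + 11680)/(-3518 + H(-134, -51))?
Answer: -714024567672/668479110095 - 14848900893*sqrt(20557)/1336958220190 ≈ -2.6605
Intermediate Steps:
H(T, L) = (-135 + L)*(T + sqrt(L**2 + T**2))/2 (H(T, L) = ((T + sqrt(T**2 + L**2))*(L - 135))/2 = ((T + sqrt(L**2 + T**2))*(-135 + L))/2 = ((-135 + L)*(T + sqrt(L**2 + T**2)))/2 = (-135 + L)*(T + sqrt(L**2 + T**2))/2)
(1/13670 + 11680)/(-3518 + H(-134, -51)) = (1/13670 + 11680)/(-3518 + (-135/2*(-134) - 135*sqrt((-51)**2 + (-134)**2)/2 + (1/2)*(-51)*(-134) + (1/2)*(-51)*sqrt((-51)**2 + (-134)**2))) = (1/13670 + 11680)/(-3518 + (9045 - 135*sqrt(2601 + 17956)/2 + 3417 + (1/2)*(-51)*sqrt(2601 + 17956))) = 159665601/(13670*(-3518 + (9045 - 135*sqrt(20557)/2 + 3417 + (1/2)*(-51)*sqrt(20557)))) = 159665601/(13670*(-3518 + (9045 - 135*sqrt(20557)/2 + 3417 - 51*sqrt(20557)/2))) = 159665601/(13670*(-3518 + (12462 - 93*sqrt(20557)))) = 159665601/(13670*(8944 - 93*sqrt(20557)))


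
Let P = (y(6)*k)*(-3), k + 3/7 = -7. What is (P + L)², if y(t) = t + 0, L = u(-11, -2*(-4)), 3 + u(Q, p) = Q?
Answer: 702244/49 ≈ 14332.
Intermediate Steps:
u(Q, p) = -3 + Q
L = -14 (L = -3 - 11 = -14)
k = -52/7 (k = -3/7 - 7 = -52/7 ≈ -7.4286)
y(t) = t
P = 936/7 (P = (6*(-52/7))*(-3) = -312/7*(-3) = 936/7 ≈ 133.71)
(P + L)² = (936/7 - 14)² = (838/7)² = 702244/49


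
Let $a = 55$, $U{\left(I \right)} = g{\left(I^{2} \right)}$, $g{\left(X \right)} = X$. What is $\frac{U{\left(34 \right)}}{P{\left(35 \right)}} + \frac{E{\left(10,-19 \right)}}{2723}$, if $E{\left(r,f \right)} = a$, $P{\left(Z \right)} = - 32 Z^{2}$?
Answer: $- \frac{35421}{3812200} \approx -0.0092915$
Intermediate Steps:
$U{\left(I \right)} = I^{2}$
$E{\left(r,f \right)} = 55$
$\frac{U{\left(34 \right)}}{P{\left(35 \right)}} + \frac{E{\left(10,-19 \right)}}{2723} = \frac{34^{2}}{\left(-32\right) 35^{2}} + \frac{55}{2723} = \frac{1156}{\left(-32\right) 1225} + 55 \cdot \frac{1}{2723} = \frac{1156}{-39200} + \frac{55}{2723} = 1156 \left(- \frac{1}{39200}\right) + \frac{55}{2723} = - \frac{289}{9800} + \frac{55}{2723} = - \frac{35421}{3812200}$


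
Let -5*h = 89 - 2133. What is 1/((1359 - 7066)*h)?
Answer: -5/11665108 ≈ -4.2863e-7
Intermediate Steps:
h = 2044/5 (h = -(89 - 2133)/5 = -1/5*(-2044) = 2044/5 ≈ 408.80)
1/((1359 - 7066)*h) = 1/((1359 - 7066)*(2044/5)) = (5/2044)/(-5707) = -1/5707*5/2044 = -5/11665108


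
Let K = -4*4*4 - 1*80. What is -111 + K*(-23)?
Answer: 3201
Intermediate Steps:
K = -144 (K = -16*4 - 80 = -64 - 80 = -144)
-111 + K*(-23) = -111 - 144*(-23) = -111 + 3312 = 3201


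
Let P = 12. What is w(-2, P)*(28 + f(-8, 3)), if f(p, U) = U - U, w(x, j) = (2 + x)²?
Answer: 0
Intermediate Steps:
f(p, U) = 0
w(-2, P)*(28 + f(-8, 3)) = (2 - 2)²*(28 + 0) = 0²*28 = 0*28 = 0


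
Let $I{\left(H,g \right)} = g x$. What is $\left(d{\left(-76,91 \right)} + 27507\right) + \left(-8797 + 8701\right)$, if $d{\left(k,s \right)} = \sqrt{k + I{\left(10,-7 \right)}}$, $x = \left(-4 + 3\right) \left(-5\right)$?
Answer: $27411 + i \sqrt{111} \approx 27411.0 + 10.536 i$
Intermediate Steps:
$x = 5$ ($x = \left(-1\right) \left(-5\right) = 5$)
$I{\left(H,g \right)} = 5 g$ ($I{\left(H,g \right)} = g 5 = 5 g$)
$d{\left(k,s \right)} = \sqrt{-35 + k}$ ($d{\left(k,s \right)} = \sqrt{k + 5 \left(-7\right)} = \sqrt{k - 35} = \sqrt{-35 + k}$)
$\left(d{\left(-76,91 \right)} + 27507\right) + \left(-8797 + 8701\right) = \left(\sqrt{-35 - 76} + 27507\right) + \left(-8797 + 8701\right) = \left(\sqrt{-111} + 27507\right) - 96 = \left(i \sqrt{111} + 27507\right) - 96 = \left(27507 + i \sqrt{111}\right) - 96 = 27411 + i \sqrt{111}$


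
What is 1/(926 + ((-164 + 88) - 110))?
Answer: 1/740 ≈ 0.0013514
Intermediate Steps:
1/(926 + ((-164 + 88) - 110)) = 1/(926 + (-76 - 110)) = 1/(926 - 186) = 1/740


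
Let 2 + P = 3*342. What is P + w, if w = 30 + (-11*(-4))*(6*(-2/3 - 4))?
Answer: -178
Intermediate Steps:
P = 1024 (P = -2 + 3*342 = -2 + 1026 = 1024)
w = -1202 (w = 30 + 44*(6*(-2*⅓ - 4)) = 30 + 44*(6*(-⅔ - 4)) = 30 + 44*(6*(-14/3)) = 30 + 44*(-28) = 30 - 1232 = -1202)
P + w = 1024 - 1202 = -178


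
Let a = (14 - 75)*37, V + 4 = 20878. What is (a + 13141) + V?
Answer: 31758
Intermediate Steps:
V = 20874 (V = -4 + 20878 = 20874)
a = -2257 (a = -61*37 = -2257)
(a + 13141) + V = (-2257 + 13141) + 20874 = 10884 + 20874 = 31758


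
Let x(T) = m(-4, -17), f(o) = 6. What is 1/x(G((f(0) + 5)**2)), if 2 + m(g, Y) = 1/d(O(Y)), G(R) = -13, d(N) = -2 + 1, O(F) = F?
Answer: -1/3 ≈ -0.33333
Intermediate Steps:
d(N) = -1
m(g, Y) = -3 (m(g, Y) = -2 + 1/(-1) = -2 - 1 = -3)
x(T) = -3
1/x(G((f(0) + 5)**2)) = 1/(-3) = -1/3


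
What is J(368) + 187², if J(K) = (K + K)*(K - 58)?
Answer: 263129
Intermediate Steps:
J(K) = 2*K*(-58 + K) (J(K) = (2*K)*(-58 + K) = 2*K*(-58 + K))
J(368) + 187² = 2*368*(-58 + 368) + 187² = 2*368*310 + 34969 = 228160 + 34969 = 263129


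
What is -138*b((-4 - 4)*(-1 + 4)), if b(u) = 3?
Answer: -414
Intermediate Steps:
-138*b((-4 - 4)*(-1 + 4)) = -138*3 = -414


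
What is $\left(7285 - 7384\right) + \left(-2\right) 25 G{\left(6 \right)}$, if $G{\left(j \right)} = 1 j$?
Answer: $-399$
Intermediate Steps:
$G{\left(j \right)} = j$
$\left(7285 - 7384\right) + \left(-2\right) 25 G{\left(6 \right)} = \left(7285 - 7384\right) + \left(-2\right) 25 \cdot 6 = -99 - 300 = -399$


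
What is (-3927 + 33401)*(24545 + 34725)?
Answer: 1746923980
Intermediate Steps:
(-3927 + 33401)*(24545 + 34725) = 29474*59270 = 1746923980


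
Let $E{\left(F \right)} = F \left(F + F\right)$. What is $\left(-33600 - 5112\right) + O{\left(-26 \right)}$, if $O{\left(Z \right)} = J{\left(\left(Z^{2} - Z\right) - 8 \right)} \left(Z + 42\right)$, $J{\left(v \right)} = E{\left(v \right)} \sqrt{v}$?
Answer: $-38712 + 15412352 \sqrt{694} \approx 4.0598 \cdot 10^{8}$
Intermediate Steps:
$E{\left(F \right)} = 2 F^{2}$ ($E{\left(F \right)} = F 2 F = 2 F^{2}$)
$J{\left(v \right)} = 2 v^{\frac{5}{2}}$ ($J{\left(v \right)} = 2 v^{2} \sqrt{v} = 2 v^{\frac{5}{2}}$)
$O{\left(Z \right)} = 2 \left(-8 + Z^{2} - Z\right)^{\frac{5}{2}} \left(42 + Z\right)$ ($O{\left(Z \right)} = 2 \left(\left(Z^{2} - Z\right) - 8\right)^{\frac{5}{2}} \left(Z + 42\right) = 2 \left(-8 + Z^{2} - Z\right)^{\frac{5}{2}} \left(42 + Z\right)$)
$\left(-33600 - 5112\right) + O{\left(-26 \right)} = \left(-33600 - 5112\right) + 2 \left(-8 + \left(-26\right)^{2} - -26\right)^{\frac{5}{2}} \left(42 - 26\right) = -38712 + 2 \left(-8 + 676 + 26\right)^{\frac{5}{2}} \cdot 16 = -38712 + 2 \cdot 694^{\frac{5}{2}} \cdot 16 = -38712 + 2 \cdot 481636 \sqrt{694} \cdot 16 = -38712 + 15412352 \sqrt{694}$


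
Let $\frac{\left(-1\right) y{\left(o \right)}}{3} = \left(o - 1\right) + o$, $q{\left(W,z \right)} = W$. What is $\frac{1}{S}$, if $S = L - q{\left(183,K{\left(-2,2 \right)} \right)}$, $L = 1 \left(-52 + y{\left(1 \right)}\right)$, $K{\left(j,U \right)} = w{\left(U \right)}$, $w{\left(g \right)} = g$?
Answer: $- \frac{1}{238} \approx -0.0042017$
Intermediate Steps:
$K{\left(j,U \right)} = U$
$y{\left(o \right)} = 3 - 6 o$ ($y{\left(o \right)} = - 3 \left(\left(o - 1\right) + o\right) = - 3 \left(\left(-1 + o\right) + o\right) = - 3 \left(-1 + 2 o\right) = 3 - 6 o$)
$L = -55$ ($L = 1 \left(-52 + \left(3 - 6\right)\right) = 1 \left(-52 - 3\right) = 1 \left(-55\right) = -55$)
$S = -238$ ($S = -55 - 183 = -238$)
$\frac{1}{S} = \frac{1}{-238} = - \frac{1}{238}$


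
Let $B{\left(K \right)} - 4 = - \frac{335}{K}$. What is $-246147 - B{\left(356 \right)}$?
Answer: $- \frac{87629421}{356} \approx -2.4615 \cdot 10^{5}$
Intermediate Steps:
$B{\left(K \right)} = 4 - \frac{335}{K}$
$-246147 - B{\left(356 \right)} = -246147 - \left(4 - \frac{335}{356}\right) = -246147 - \frac{1089}{356} = - \frac{87629421}{356}$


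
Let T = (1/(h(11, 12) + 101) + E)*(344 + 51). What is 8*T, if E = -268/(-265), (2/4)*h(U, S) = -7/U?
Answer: 187647752/58141 ≈ 3227.5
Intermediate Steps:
h(U, S) = -14/U (h(U, S) = 2*(-7/U) = -14/U)
E = 268/265 (E = -268*(-1/265) = 268/265 ≈ 1.0113)
T = 23455969/58141 (T = (1/(-14/11 + 101) + 268/265)*(344 + 51) = (1/(-14*1/11 + 101) + 268/265)*395 = (1/(-14/11 + 101) + 268/265)*395 = (1/(1097/11) + 268/265)*395 = (11/1097 + 268/265)*395 = (296911/290705)*395 = 23455969/58141 ≈ 403.43)
8*T = 8*(23455969/58141) = 187647752/58141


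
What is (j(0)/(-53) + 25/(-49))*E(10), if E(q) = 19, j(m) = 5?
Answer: -29830/2597 ≈ -11.486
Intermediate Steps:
(j(0)/(-53) + 25/(-49))*E(10) = (5/(-53) + 25/(-49))*19 = (5*(-1/53) + 25*(-1/49))*19 = (-5/53 - 25/49)*19 = -1570/2597*19 = -29830/2597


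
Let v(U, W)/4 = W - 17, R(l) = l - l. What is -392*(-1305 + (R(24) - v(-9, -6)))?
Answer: 475496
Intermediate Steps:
R(l) = 0
v(U, W) = -68 + 4*W (v(U, W) = 4*(W - 17) = 4*(-17 + W) = -68 + 4*W)
-392*(-1305 + (R(24) - v(-9, -6))) = -392*(-1305 + (0 - (-68 + 4*(-6)))) = -392*(-1305 + (0 - (-68 - 24))) = -392*(-1305 + (0 - 1*(-92))) = -392*(-1305 + (0 + 92)) = -392*(-1305 + 92) = -392*(-1213) = 475496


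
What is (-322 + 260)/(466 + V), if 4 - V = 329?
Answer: -62/141 ≈ -0.43972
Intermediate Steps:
V = -325 (V = 4 - 1*329 = 4 - 329 = -325)
(-322 + 260)/(466 + V) = (-322 + 260)/(466 - 325) = -62/141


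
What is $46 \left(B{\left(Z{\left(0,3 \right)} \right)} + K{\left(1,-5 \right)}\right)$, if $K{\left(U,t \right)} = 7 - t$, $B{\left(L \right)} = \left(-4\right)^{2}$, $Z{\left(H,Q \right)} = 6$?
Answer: $1288$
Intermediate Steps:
$B{\left(L \right)} = 16$
$46 \left(B{\left(Z{\left(0,3 \right)} \right)} + K{\left(1,-5 \right)}\right) = 46 \left(16 + \left(7 - -5\right)\right) = 46 \left(16 + \left(7 + 5\right)\right) = 46 \left(16 + 12\right) = 46 \cdot 28 = 1288$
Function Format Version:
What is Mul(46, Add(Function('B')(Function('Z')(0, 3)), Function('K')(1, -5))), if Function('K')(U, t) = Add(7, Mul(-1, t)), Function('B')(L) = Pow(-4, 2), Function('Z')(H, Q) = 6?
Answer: 1288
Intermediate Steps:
Function('B')(L) = 16
Mul(46, Add(Function('B')(Function('Z')(0, 3)), Function('K')(1, -5))) = Mul(46, Add(16, Add(7, Mul(-1, -5)))) = Mul(46, Add(16, Add(7, 5))) = Mul(46, Add(16, 12)) = Mul(46, 28) = 1288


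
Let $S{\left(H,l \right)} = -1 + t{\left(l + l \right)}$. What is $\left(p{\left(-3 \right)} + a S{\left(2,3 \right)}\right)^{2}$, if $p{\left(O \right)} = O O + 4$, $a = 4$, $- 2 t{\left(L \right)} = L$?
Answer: $9$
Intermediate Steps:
$t{\left(L \right)} = - \frac{L}{2}$
$p{\left(O \right)} = 4 + O^{2}$ ($p{\left(O \right)} = O^{2} + 4 = 4 + O^{2}$)
$S{\left(H,l \right)} = -1 - l$ ($S{\left(H,l \right)} = -1 - \frac{l + l}{2} = -1 - \frac{2 l}{2} = -1 - l$)
$\left(p{\left(-3 \right)} + a S{\left(2,3 \right)}\right)^{2} = \left(\left(4 + \left(-3\right)^{2}\right) + 4 \left(-1 - 3\right)\right)^{2} = \left(\left(4 + 9\right) + 4 \left(-1 - 3\right)\right)^{2} = \left(13 + 4 \left(-4\right)\right)^{2} = \left(13 - 16\right)^{2} = \left(-3\right)^{2} = 9$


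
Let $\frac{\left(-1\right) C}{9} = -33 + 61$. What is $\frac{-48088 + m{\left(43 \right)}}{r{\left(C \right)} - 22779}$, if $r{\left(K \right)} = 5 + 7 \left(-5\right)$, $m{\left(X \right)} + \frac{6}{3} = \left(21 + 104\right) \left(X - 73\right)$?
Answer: $\frac{17280}{7603} \approx 2.2728$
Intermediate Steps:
$C = -252$ ($C = - 9 \left(-33 + 61\right) = \left(-9\right) 28 = -252$)
$m{\left(X \right)} = -9127 + 125 X$ ($m{\left(X \right)} = -2 + \left(21 + 104\right) \left(X - 73\right) = -2 + 125 \left(-73 + X\right) = -2 + \left(-9125 + 125 X\right) = -9127 + 125 X$)
$r{\left(K \right)} = -30$ ($r{\left(K \right)} = 5 - 35 = -30$)
$\frac{-48088 + m{\left(43 \right)}}{r{\left(C \right)} - 22779} = \frac{-48088 + \left(-9127 + 125 \cdot 43\right)}{-30 - 22779} = \frac{-48088 + \left(-9127 + 5375\right)}{-22809} = \left(-48088 - 3752\right) \left(- \frac{1}{22809}\right) = \left(-51840\right) \left(- \frac{1}{22809}\right) = \frac{17280}{7603}$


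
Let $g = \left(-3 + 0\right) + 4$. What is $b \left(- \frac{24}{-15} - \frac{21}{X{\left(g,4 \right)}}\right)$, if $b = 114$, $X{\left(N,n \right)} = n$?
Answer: $- \frac{4161}{10} \approx -416.1$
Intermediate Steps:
$g = 1$ ($g = -3 + 4 = 1$)
$b \left(- \frac{24}{-15} - \frac{21}{X{\left(g,4 \right)}}\right) = 114 \left(- \frac{24}{-15} - \frac{21}{4}\right) = 114 \left(\left(-24\right) \left(- \frac{1}{15}\right) - \frac{21}{4}\right) = 114 \left(\frac{8}{5} - \frac{21}{4}\right) = 114 \left(- \frac{73}{20}\right) = - \frac{4161}{10}$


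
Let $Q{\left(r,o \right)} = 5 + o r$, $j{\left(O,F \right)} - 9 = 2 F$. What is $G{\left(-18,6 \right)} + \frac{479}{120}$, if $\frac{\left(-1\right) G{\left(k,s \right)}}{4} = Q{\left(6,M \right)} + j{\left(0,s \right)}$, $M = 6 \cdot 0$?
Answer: $- \frac{12001}{120} \approx -100.01$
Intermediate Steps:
$j{\left(O,F \right)} = 9 + 2 F$
$M = 0$
$G{\left(k,s \right)} = -56 - 8 s$ ($G{\left(k,s \right)} = - 4 \left(\left(5 + 0 \cdot 6\right) + \left(9 + 2 s\right)\right) = - 4 \left(\left(5 + 0\right) + \left(9 + 2 s\right)\right) = - 4 \left(5 + \left(9 + 2 s\right)\right) = - 4 \left(14 + 2 s\right) = -56 - 8 s$)
$G{\left(-18,6 \right)} + \frac{479}{120} = \left(-56 - 48\right) + \frac{479}{120} = \left(-56 - 48\right) + 479 \cdot \frac{1}{120} = -104 + \frac{479}{120} = - \frac{12001}{120}$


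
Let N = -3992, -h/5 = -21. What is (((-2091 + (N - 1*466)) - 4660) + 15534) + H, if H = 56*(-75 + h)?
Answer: 6005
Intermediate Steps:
h = 105 (h = -5*(-21) = 105)
H = 1680 (H = 56*(-75 + 105) = 56*30 = 1680)
(((-2091 + (N - 1*466)) - 4660) + 15534) + H = (((-2091 + (-3992 - 1*466)) - 4660) + 15534) + 1680 = (((-2091 + (-3992 - 466)) - 4660) + 15534) + 1680 = (((-2091 - 4458) - 4660) + 15534) + 1680 = ((-6549 - 4660) + 15534) + 1680 = (-11209 + 15534) + 1680 = 4325 + 1680 = 6005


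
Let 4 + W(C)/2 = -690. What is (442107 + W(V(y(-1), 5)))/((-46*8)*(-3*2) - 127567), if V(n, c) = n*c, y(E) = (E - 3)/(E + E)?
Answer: -440719/125359 ≈ -3.5157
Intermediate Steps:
y(E) = (-3 + E)/(2*E) (y(E) = (-3 + E)/((2*E)) = (-3 + E)*(1/(2*E)) = (-3 + E)/(2*E))
V(n, c) = c*n
W(C) = -1388 (W(C) = -8 + 2*(-690) = -8 - 1380 = -1388)
(442107 + W(V(y(-1), 5)))/((-46*8)*(-3*2) - 127567) = (442107 - 1388)/((-46*8)*(-3*2) - 127567) = 440719/(-368*(-6) - 127567) = 440719/(2208 - 127567) = 440719/(-125359) = 440719*(-1/125359) = -440719/125359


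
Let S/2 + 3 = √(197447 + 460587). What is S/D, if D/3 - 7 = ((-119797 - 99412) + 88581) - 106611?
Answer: 1/118616 - √658034/355848 ≈ -0.0022712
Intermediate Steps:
S = -6 + 2*√658034 (S = -6 + 2*√(197447 + 460587) = -6 + 2*√658034 ≈ 1616.4)
D = -711696 (D = 21 + 3*(((-119797 - 99412) + 88581) - 106611) = 21 + 3*((-219209 + 88581) - 106611) = 21 + 3*(-130628 - 106611) = 21 + 3*(-237239) = 21 - 711717 = -711696)
S/D = (-6 + 2*√658034)/(-711696) = (-6 + 2*√658034)*(-1/711696) = 1/118616 - √658034/355848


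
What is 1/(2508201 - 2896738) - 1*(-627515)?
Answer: 243812795554/388537 ≈ 6.2752e+5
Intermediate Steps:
1/(2508201 - 2896738) - 1*(-627515) = 1/(-388537) + 627515 = -1/388537 + 627515 = 243812795554/388537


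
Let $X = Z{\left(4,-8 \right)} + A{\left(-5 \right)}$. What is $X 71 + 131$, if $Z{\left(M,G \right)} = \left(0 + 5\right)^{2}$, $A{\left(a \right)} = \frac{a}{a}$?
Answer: $1977$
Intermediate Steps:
$A{\left(a \right)} = 1$
$Z{\left(M,G \right)} = 25$ ($Z{\left(M,G \right)} = 5^{2} = 25$)
$X = 26$ ($X = 25 + 1 = 26$)
$X 71 + 131 = 26 \cdot 71 + 131 = 1846 + 131 = 1977$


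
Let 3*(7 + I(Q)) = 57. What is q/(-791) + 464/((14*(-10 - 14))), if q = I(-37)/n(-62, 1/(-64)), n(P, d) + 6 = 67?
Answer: -199933/144753 ≈ -1.3812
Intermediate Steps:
I(Q) = 12 (I(Q) = -7 + (1/3)*57 = -7 + 19 = 12)
n(P, d) = 61 (n(P, d) = -6 + 67 = 61)
q = 12/61 ≈ 0.19672
q/(-791) + 464/((14*(-10 - 14))) = (12/61)/(-791) + 464/((14*(-10 - 14))) = (12/61)*(-1/791) + 464/((14*(-24))) = -12/48251 + 464/(-336) = -12/48251 + 464*(-1/336) = -12/48251 - 29/21 = -199933/144753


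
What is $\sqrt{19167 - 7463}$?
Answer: $2 \sqrt{2926} \approx 108.19$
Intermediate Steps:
$\sqrt{19167 - 7463} = \sqrt{11704} = 2 \sqrt{2926}$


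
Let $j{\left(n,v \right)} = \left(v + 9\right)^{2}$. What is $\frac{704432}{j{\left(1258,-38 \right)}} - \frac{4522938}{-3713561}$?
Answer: $\frac{2619754993210}{3123104801} \approx 838.83$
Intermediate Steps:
$j{\left(n,v \right)} = \left(9 + v\right)^{2}$
$\frac{704432}{j{\left(1258,-38 \right)}} - \frac{4522938}{-3713561} = \frac{704432}{\left(9 - 38\right)^{2}} - \frac{4522938}{-3713561} = \frac{704432}{\left(-29\right)^{2}} - - \frac{4522938}{3713561} = \frac{704432}{841} + \frac{4522938}{3713561} = \frac{2619754993210}{3123104801}$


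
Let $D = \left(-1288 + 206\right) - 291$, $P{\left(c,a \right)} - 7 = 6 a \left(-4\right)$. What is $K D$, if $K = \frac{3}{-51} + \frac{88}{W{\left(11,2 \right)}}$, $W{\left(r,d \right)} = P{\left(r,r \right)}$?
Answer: $\frac{2406869}{4369} \approx 550.9$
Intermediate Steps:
$P{\left(c,a \right)} = 7 - 24 a$ ($P{\left(c,a \right)} = 7 + 6 a \left(-4\right) = 7 - 24 a$)
$W{\left(r,d \right)} = 7 - 24 r$
$D = -1373$ ($D = -1082 - 291 = -1373$)
$K = - \frac{1753}{4369}$ ($K = \frac{3}{-51} + \frac{88}{7 - 264} = 3 \left(- \frac{1}{51}\right) + \frac{88}{7 - 264} = - \frac{1}{17} + \frac{88}{-257} = - \frac{1}{17} + 88 \left(- \frac{1}{257}\right) = - \frac{1}{17} - \frac{88}{257} = - \frac{1753}{4369} \approx -0.40124$)
$K D = \left(- \frac{1753}{4369}\right) \left(-1373\right) = \frac{2406869}{4369}$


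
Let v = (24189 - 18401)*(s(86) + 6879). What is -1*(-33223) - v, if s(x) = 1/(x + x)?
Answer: -1710645894/43 ≈ -3.9782e+7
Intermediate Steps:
s(x) = 1/(2*x)
v = 1712074483/43 (v = (24189 - 18401)*((½)/86 + 6879) = 5788*((½)*(1/86) + 6879) = 5788*(1/172 + 6879) = 5788*(1183189/172) = 1712074483/43 ≈ 3.9816e+7)
-1*(-33223) - v = -1*(-33223) - 1*1712074483/43 = 33223 - 1712074483/43 = -1710645894/43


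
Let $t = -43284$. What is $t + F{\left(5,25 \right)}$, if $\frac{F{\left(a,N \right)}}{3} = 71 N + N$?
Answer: $-37884$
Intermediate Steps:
$F{\left(a,N \right)} = 216 N$ ($F{\left(a,N \right)} = 3 \left(71 N + N\right) = 3 \cdot 72 N = 216 N$)
$t + F{\left(5,25 \right)} = -43284 + 216 \cdot 25 = -43284 + 5400 = -37884$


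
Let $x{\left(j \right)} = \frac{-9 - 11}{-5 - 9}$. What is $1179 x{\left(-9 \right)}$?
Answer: $\frac{11790}{7} \approx 1684.3$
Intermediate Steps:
$x{\left(j \right)} = \frac{10}{7}$ ($x{\left(j \right)} = - \frac{20}{-14} = \left(-20\right) \left(- \frac{1}{14}\right) = \frac{10}{7}$)
$1179 x{\left(-9 \right)} = 1179 \cdot \frac{10}{7} = \frac{11790}{7}$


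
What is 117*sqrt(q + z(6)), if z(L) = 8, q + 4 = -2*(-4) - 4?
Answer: 234*sqrt(2) ≈ 330.93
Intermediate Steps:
q = 0 (q = -4 + (-2*(-4) - 4) = -4 + (8 - 4) = -4 + 4 = 0)
117*sqrt(q + z(6)) = 117*sqrt(0 + 8) = 117*sqrt(8) = 117*(2*sqrt(2)) = 234*sqrt(2)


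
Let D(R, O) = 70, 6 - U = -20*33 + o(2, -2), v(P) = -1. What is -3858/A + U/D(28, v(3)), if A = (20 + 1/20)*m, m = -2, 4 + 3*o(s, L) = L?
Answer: 1484234/14035 ≈ 105.75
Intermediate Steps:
o(s, L) = -4/3 + L/3
U = 668 (U = 6 - (-20*33 + (-4/3 + (1/3)*(-2))) = 6 - (-660 + (-4/3 - 2/3)) = 6 - (-660 - 2) = 6 - 1*(-662) = 6 + 662 = 668)
A = -401/10 (A = (20 + 1/20)*(-2) = (401/20)*(-2) = -401/10 ≈ -40.100)
-3858/A + U/D(28, v(3)) = -3858/(-401/10) + 668/70 = -3858*(-10/401) + 668*(1/70) = 38580/401 + 334/35 = 1484234/14035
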